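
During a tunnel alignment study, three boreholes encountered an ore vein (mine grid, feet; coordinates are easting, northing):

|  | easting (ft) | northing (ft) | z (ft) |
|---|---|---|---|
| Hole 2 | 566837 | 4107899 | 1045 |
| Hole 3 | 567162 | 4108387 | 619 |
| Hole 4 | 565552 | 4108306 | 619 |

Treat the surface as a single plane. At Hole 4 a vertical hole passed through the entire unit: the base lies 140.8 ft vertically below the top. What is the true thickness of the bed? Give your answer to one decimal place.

Two edge vectors: Hole 2→Hole 3 = (325, 488, -426), Hole 2→Hole 4 = (-1285, 407, -426).
Normal n = (Hole 2→Hole 3) × (Hole 2→Hole 4) = (-34506, 685860, 759355).
So ∂z/∂easting = −n_x/n_z = 0.04544 and ∂z/∂northing = −n_y/n_z = −0.90321.
|∇z| = √(a²+b²) = 0.90436, so dip δ = arctan(0.90436) = 42.12°.
True thickness = vertical thickness × cos δ = 140.8 × cos 42.12° = 104.4 ft.

104.4 ft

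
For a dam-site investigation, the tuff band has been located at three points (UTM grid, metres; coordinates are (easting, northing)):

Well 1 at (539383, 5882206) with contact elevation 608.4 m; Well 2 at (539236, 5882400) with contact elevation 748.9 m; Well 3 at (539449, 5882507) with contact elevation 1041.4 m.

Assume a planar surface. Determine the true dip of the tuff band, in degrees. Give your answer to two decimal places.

55.82°

Two edge vectors: Well 1→Well 2 = (-147, 194, 140.5), Well 1→Well 3 = (66, 301, 433).
Normal n = (Well 1→Well 2) × (Well 1→Well 3) = (41711.5, 72924, -57051).
So ∂z/∂E = −n_x/n_z = 0.73113 and ∂z/∂N = −n_y/n_z = 1.27822.
Gradient magnitude |∇z| = √(a² + b²) = √(0.53455 + 1.63386) = 1.47255.
True dip = arctan(1.47255) = 55.82°, dipping toward SSW (azimuth ≈ 210°).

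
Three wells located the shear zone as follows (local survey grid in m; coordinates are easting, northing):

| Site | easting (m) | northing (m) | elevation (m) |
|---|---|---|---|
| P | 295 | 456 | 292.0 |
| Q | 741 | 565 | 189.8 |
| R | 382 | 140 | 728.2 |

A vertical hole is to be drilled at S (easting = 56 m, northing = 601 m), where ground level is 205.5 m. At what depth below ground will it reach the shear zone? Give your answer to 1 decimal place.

133.8 m

Let the plane be z = a·easting + b·northing + c.
Q−P: 446a + 109b = −102.2;  R−P: 87a − 316b = 436.2.
Solving gives a = 0.10139, b = −1.35247.
Then c = 292 − a·295 − b·456 = 878.82.
At (56, 601): z_contact = 5.68 − 812.83 + 878.82 = 71.66 m.
Depth below ground = 205.5 − 71.66 = 133.8 m.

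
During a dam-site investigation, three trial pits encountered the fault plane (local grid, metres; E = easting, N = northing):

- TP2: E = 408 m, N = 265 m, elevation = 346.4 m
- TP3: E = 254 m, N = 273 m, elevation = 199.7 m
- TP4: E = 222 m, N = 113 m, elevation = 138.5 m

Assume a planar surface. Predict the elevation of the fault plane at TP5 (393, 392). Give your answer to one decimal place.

356.1 m

Two edge vectors: TP2→TP3 = (-154, 8, -146.7), TP2→TP4 = (-186, -152, -207.9).
Normal n = (TP2→TP3) × (TP2→TP4) = (-23961.6, -4730.4, 24896).
So ∂z/∂E = −n_x/n_z = 0.96247 and ∂z/∂N = −n_y/n_z = 0.19001.
Intercept c from TP2: 346.4 − 392.69 − 50.35 = −96.64.
At (393, 392): z = 378.2 + 74.5 − 96.64 = 356.1 m.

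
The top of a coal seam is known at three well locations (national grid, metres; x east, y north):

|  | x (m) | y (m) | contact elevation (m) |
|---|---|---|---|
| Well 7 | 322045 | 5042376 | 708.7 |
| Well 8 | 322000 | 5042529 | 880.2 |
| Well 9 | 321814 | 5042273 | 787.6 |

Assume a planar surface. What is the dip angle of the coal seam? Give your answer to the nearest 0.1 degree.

Let the plane be z = a·x + b·y + c.
Well 8−Well 7: −45a + 153b = 171.5;  Well 9−Well 7: −231a − 103b = 78.9.
Solving gives a = −0.74381, b = 0.90215.
Gradient magnitude |∇z| = √(a² + b²) = √(0.55326 + 0.81387) = 1.16924.
True dip = arctan(1.16924) = 49.5°, dipping toward SE (azimuth ≈ 140°).

49.5°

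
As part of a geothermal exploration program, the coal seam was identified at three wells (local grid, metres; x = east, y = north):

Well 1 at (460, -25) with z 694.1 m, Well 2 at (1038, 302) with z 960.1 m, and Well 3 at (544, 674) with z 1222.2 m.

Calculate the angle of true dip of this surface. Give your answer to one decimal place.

Let the plane be z = a·x + b·y + c.
Well 2−Well 1: 578a + 327b = 266;  Well 3−Well 1: 84a + 699b = 528.1.
Solving gives a = 0.03518, b = 0.75128.
Gradient magnitude |∇z| = √(a² + b²) = √(0.00124 + 0.56442) = 0.75210.
True dip = arctan(0.75210) = 36.9°, dipping toward S (azimuth ≈ 183°).

36.9°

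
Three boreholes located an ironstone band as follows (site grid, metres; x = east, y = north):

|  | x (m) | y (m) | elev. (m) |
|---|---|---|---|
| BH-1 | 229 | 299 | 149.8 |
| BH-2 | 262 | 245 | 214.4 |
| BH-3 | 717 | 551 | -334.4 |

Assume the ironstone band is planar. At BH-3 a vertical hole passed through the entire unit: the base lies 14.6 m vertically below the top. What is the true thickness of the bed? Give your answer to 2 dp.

Two edge vectors: BH-1→BH-2 = (33, -54, 64.6), BH-1→BH-3 = (488, 252, -484.2).
Normal n = (BH-1→BH-2) × (BH-1→BH-3) = (9867.6, 47503.4, 34668).
So ∂z/∂x = −n_x/n_z = −0.28463 and ∂z/∂y = −n_y/n_z = −1.37024.
|∇z| = √(a²+b²) = 1.39949, so dip δ = arctan(1.39949) = 54.45°.
True thickness = vertical thickness × cos δ = 14.6 × cos 54.45° = 8.49 m.

8.49 m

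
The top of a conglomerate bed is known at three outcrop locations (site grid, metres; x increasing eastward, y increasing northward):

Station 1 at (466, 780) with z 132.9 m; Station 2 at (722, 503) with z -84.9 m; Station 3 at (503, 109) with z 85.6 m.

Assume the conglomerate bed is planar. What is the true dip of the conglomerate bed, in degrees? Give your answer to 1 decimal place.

Two edge vectors: Station 1→Station 2 = (256, -277, -217.8), Station 1→Station 3 = (37, -671, -47.3).
Normal n = (Station 1→Station 2) × (Station 1→Station 3) = (-133041.7, 4050.2, -161527).
So ∂z/∂x = −n_x/n_z = −0.82365 and ∂z/∂y = −n_y/n_z = 0.02507.
Gradient magnitude |∇z| = √(a² + b²) = √(0.67840 + 0.00063) = 0.82403.
True dip = arctan(0.82403) = 39.5°, dipping toward E (azimuth ≈ 092°).

39.5°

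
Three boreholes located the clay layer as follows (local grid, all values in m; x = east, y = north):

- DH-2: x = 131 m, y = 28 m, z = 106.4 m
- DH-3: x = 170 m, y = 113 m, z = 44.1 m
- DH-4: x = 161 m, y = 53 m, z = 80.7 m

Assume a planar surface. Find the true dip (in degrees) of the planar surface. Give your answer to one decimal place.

Let the plane be z = a·x + b·y + c.
DH-3−DH-2: 39a + 85b = −62.3;  DH-4−DH-2: 30a + 25b = −25.7.
Solving gives a = −0.39810, b = −0.55029.
Gradient magnitude |∇z| = √(a² + b²) = √(0.15848 + 0.30281) = 0.67919.
True dip = arctan(0.67919) = 34.2°, dipping toward NE (azimuth ≈ 036°).

34.2°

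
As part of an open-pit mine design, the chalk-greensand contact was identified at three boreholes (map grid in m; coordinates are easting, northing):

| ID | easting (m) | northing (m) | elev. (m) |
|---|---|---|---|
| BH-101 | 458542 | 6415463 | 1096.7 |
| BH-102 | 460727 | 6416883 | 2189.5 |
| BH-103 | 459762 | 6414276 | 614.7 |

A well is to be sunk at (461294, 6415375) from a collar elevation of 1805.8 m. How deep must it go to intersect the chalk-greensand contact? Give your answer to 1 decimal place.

Let the plane be z = a·easting + b·northing + c.
BH-102−BH-101: 2185a + 1420b = 1092.8;  BH-103−BH-101: 1220a − 1187b = −482.
Solving gives a = 0.141635300, b = 0.551638640.
Then c = 1096.7 − a·458542 − b·6415463 = −3602866.32.
At (461294, 6415375): z_contact = 65335.51 + 3538968.74 − 3602866.32 = 1437.94 m.
Depth below ground = 1805.8 − 1437.94 = 367.9 m.

367.9 m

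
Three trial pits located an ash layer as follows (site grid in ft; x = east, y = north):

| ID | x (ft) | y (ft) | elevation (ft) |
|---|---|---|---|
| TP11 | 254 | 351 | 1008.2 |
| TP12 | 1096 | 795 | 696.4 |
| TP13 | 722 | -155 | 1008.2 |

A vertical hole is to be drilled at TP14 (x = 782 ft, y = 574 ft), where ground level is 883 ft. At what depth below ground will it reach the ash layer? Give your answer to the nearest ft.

Two edge vectors: TP11→TP12 = (842, 444, -311.8), TP11→TP13 = (468, -506, 0).
Normal n = (TP11→TP12) × (TP11→TP13) = (-157770.8, -145922.4, -633844).
So ∂z/∂x = −n_x/n_z = −0.24891 and ∂z/∂y = −n_y/n_z = −0.23022.
Intercept c from TP11: 1008.2 + 63.22 + 80.81 = 1152.23.
At (782, 574): z_contact = −194.6 − 132.1 + 1152.23 = 825.4 ft.
Depth below ground = 883 − 825.4 = 58 ft.

58 ft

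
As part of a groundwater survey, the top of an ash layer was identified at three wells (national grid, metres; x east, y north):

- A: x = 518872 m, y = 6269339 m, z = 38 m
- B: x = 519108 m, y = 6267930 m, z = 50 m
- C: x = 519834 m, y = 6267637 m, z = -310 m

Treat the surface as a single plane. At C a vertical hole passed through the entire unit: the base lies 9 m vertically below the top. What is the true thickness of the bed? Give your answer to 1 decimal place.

Two edge vectors: A→B = (236, -1409, 12), A→C = (962, -1702, -348).
Normal n = (A→B) × (A→C) = (510756, 93672, 953786).
So ∂z/∂x = −n_x/n_z = −0.53550 and ∂z/∂y = −n_y/n_z = −0.09821.
|∇z| = √(a²+b²) = 0.54444, so dip δ = arctan(0.54444) = 28.57°.
True thickness = vertical thickness × cos δ = 9 × cos 28.57° = 7.9 m.

7.9 m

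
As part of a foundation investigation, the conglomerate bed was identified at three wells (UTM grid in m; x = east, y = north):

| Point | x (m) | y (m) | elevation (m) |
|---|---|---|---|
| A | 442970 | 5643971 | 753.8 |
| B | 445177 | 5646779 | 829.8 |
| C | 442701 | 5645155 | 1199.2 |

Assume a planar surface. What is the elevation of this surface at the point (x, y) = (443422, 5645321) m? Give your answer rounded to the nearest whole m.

1000 m

Let the plane be z = a·x + b·y + c.
B−A: 2207a + 2808b = 76;  C−A: −269a + 1184b = 445.4.
Solving gives a = −0.34458064, b = 0.29789511.
Then c = 753.8 − a·442970 − b·5643971 = −1527918.67.
At (443422, 5645321): z = −152794.6 + 1681713.5 − 1527918.67 = 1000.2 m.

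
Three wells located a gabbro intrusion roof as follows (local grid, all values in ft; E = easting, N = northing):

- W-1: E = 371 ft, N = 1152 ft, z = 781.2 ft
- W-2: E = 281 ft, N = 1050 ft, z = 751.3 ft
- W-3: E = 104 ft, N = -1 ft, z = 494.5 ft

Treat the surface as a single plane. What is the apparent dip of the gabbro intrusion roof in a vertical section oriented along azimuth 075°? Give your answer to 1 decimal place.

7.2°

Two edge vectors: W-1→W-2 = (-90, -102, -29.9), W-1→W-3 = (-267, -1153, -286.7).
Normal n = (W-1→W-2) × (W-1→W-3) = (-5231.3, -17819.7, 76536).
So ∂z/∂E = −n_x/n_z = 0.06835 and ∂z/∂N = −n_y/n_z = 0.23283.
Unit vector along 075° is (sin 75°, cos 75°) = (0.9659, 0.2588).
Slope in that direction = a·(0.9659) + b·(0.2588) = 0.12628.
Apparent dip = arctan|0.12628| = 7.2° (true dip is 13.6°, so apparent ≤ true as expected).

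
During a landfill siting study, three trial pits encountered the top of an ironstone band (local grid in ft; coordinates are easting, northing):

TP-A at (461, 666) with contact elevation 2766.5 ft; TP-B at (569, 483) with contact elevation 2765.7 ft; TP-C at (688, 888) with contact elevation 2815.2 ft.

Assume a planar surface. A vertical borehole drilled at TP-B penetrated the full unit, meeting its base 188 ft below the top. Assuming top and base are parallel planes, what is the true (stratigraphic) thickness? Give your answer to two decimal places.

Let the plane be z = a·easting + b·northing + c.
TP-B−TP-A: 108a − 183b = −0.8;  TP-C−TP-A: 227a + 222b = 48.7.
Solving gives a = 0.13332, b = 0.08305.
|∇z| = √(a²+b²) = 0.15707, so dip δ = arctan(0.15707) = 8.93°.
True thickness = vertical thickness × cos δ = 188 × cos 8.93° = 185.72 ft.

185.72 ft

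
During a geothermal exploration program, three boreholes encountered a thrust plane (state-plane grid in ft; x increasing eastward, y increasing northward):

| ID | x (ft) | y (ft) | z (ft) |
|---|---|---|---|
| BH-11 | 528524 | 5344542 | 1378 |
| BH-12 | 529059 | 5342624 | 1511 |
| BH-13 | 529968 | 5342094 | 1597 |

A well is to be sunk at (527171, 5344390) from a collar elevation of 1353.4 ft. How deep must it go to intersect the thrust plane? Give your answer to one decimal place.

55.1 ft

Let the plane be z = a·x + b·y + c.
BH-12−BH-11: 535a − 1918b = 133;  BH-13−BH-11: 1444a − 2448b = 219.
Solving gives a = 0.064701160, b = −0.051295558.
Then c = 1378 − a·528524 − b·5344542 = 241333.15.
At (527171, 5344390): z_contact = 34108.58 − 274143.46 + 241333.15 = 1298.26 ft.
Depth below ground = 1353.4 − 1298.26 = 55.1 ft.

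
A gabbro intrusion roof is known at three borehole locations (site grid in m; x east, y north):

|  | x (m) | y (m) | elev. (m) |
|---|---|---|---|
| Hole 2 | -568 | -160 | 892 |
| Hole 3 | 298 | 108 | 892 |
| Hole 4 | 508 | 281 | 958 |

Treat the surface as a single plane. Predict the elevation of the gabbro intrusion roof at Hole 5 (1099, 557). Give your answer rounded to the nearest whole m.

1015 m

Let the plane be z = a·x + b·y + c.
Hole 3−Hole 2: 866a + 268b = 0;  Hole 4−Hole 2: 1076a + 441b = 66.
Solving gives a = −0.18910, b = 0.61105.
Then c = 892 − a·-568 − b·-160 = 882.36.
At (1099, 557): z = −207.8 + 340.4 + 882.36 = 1014.9 m.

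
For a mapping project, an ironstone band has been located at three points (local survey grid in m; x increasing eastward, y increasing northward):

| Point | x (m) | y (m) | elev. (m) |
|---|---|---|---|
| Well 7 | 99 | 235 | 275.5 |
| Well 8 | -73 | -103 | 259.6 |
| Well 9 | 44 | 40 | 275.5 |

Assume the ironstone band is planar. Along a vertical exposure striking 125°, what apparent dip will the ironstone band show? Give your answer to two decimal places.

Two edge vectors: Well 7→Well 8 = (-172, -338, -15.9), Well 7→Well 9 = (-55, -195, 0).
Normal n = (Well 7→Well 8) × (Well 7→Well 9) = (-3100.5, 874.5, 14950).
So ∂z/∂x = −n_x/n_z = 0.20739 and ∂z/∂y = −n_y/n_z = −0.05849.
Unit vector along 125° is (sin 125°, cos 125°) = (0.8192, -0.5736).
Slope in that direction = a·(0.8192) + b·(-0.5736) = 0.20344.
Apparent dip = arctan|0.20344| = 11.50° (true dip is 12.2°, so apparent ≤ true as expected).

11.50°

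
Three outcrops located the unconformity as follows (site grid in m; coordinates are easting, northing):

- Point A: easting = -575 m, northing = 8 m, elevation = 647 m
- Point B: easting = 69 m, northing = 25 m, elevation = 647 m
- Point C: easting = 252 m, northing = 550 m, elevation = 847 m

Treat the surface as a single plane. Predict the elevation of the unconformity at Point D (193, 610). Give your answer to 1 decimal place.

870.7 m

Two edge vectors: Point A→Point B = (644, 17, 0), Point A→Point C = (827, 542, 200).
Normal n = (Point A→Point B) × (Point A→Point C) = (3400, -128800, 334989).
So ∂z/∂easting = −n_x/n_z = −0.01015 and ∂z/∂northing = −n_y/n_z = 0.38449.
Intercept c from Point A: 647 − 5.84 − 3.08 = 638.09.
At (193, 610): z = −2.0 + 234.5 + 638.09 = 870.7 m.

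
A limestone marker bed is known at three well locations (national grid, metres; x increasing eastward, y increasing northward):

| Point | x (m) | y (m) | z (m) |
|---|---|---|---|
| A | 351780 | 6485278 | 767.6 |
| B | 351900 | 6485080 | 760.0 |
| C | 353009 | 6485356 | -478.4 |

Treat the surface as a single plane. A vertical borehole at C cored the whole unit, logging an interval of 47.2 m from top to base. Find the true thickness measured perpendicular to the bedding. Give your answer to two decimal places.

Let the plane be z = a·x + b·y + c.
B−A: 120a − 198b = −7.6;  C−A: 1229a + 78b = −1246.
Solving gives a = −0.97863, b = −0.55472.
|∇z| = √(a²+b²) = 1.12491, so dip δ = arctan(1.12491) = 48.36°.
True thickness = vertical thickness × cos δ = 47.2 × cos 48.36° = 31.36 m.

31.36 m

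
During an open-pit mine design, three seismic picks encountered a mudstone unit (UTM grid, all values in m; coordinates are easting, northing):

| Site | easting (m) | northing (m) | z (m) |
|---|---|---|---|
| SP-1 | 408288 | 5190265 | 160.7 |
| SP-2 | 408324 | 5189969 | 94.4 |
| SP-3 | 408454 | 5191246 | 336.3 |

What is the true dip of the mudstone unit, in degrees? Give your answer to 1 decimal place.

14.4°

Two edge vectors: SP-1→SP-2 = (36, -296, -66.3), SP-1→SP-3 = (166, 981, 175.6).
Normal n = (SP-1→SP-2) × (SP-1→SP-3) = (13062.7, -17327.4, 84452).
So ∂z/∂easting = −n_x/n_z = −0.15468 and ∂z/∂northing = −n_y/n_z = 0.20517.
Gradient magnitude |∇z| = √(a² + b²) = √(0.02392 + 0.04210) = 0.25695.
True dip = arctan(0.25695) = 14.4°, dipping toward SE (azimuth ≈ 143°).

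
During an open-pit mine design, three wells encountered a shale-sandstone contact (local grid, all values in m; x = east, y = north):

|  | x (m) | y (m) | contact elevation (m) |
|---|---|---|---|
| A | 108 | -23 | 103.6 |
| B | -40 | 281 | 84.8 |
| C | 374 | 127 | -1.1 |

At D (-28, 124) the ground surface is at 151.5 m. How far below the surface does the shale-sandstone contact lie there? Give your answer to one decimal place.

Let the plane be z = a·x + b·y + c.
B−A: −148a + 304b = −18.8;  C−A: 266a + 150b = −104.7.
Solving gives a = −0.28146, b = −0.19887.
Then c = 103.6 − a·108 − b·-23 = 129.42.
At (-28, 124): z_contact = 7.88 − 24.66 + 129.42 = 112.65 m.
Depth below ground = 151.5 − 112.65 = 38.9 m.

38.9 m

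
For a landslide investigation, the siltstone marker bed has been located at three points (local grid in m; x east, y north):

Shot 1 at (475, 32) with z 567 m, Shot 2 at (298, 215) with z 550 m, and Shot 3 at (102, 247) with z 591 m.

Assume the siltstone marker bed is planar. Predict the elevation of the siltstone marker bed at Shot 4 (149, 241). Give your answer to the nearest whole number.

581 m

Two edge vectors: Shot 1→Shot 2 = (-177, 183, -17), Shot 1→Shot 3 = (-373, 215, 24).
Normal n = (Shot 1→Shot 2) × (Shot 1→Shot 3) = (8047, 10589, 30204).
So ∂z/∂x = −n_x/n_z = −0.26642 and ∂z/∂y = −n_y/n_z = −0.35058.
Intercept c from Shot 1: 567 + 126.55 + 11.22 = 704.77.
At (149, 241): z = −39.7 − 84.5 + 704.77 = 580.6 m.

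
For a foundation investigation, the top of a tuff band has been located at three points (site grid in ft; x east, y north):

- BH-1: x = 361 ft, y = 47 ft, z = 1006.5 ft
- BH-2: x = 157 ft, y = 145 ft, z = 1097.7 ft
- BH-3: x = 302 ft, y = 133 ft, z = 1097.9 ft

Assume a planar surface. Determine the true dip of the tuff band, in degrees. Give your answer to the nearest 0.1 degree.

Let the plane be z = a·x + b·y + c.
BH-2−BH-1: −204a + 98b = 91.2;  BH-3−BH-1: −59a + 86b = 91.4.
Solving gives a = 0.09471, b = 1.12777.
Gradient magnitude |∇z| = √(a² + b²) = √(0.00897 + 1.27186) = 1.13174.
True dip = arctan(1.13174) = 48.5°, dipping toward S (azimuth ≈ 185°).

48.5°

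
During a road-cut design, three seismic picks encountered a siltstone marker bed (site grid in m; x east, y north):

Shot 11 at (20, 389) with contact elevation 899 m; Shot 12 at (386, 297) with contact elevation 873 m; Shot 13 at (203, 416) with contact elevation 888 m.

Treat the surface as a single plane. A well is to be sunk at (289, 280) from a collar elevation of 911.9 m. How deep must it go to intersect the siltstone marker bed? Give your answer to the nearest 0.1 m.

Two edge vectors: Shot 11→Shot 12 = (366, -92, -26), Shot 11→Shot 13 = (183, 27, -11).
Normal n = (Shot 11→Shot 12) × (Shot 11→Shot 13) = (1714, -732, 26718).
So ∂z/∂x = −n_x/n_z = −0.06415 and ∂z/∂y = −n_y/n_z = 0.02740.
Intercept c from Shot 11: 899 + 1.28 − 10.66 = 889.63.
At (289, 280): z_contact = −18.54 + 7.67 + 889.63 = 878.76 m.
Depth below ground = 911.9 − 878.76 = 33.1 m.

33.1 m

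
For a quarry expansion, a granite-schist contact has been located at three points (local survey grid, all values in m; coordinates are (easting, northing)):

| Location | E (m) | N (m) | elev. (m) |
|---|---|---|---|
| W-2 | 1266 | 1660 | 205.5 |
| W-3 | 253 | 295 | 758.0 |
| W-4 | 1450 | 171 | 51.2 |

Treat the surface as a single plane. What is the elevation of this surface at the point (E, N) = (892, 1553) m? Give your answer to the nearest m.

Let the plane be z = a·E + b·N + c.
W-3−W-2: −1013a − 1365b = 552.5;  W-4−W-2: 184a − 1489b = −154.3.
Solving gives a = −0.58726, b = 0.03106.
Then c = 205.5 − a·1266 − b·1660 = 897.41.
At (892, 1553): z = −523.8 + 48.2 + 897.41 = 421.8 m.

422 m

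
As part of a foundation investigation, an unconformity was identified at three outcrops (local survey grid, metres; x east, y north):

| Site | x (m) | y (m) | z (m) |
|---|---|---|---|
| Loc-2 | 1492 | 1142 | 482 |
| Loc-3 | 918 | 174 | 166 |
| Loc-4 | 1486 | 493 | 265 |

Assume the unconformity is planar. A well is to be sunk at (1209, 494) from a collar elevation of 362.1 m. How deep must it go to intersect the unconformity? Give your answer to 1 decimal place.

Two edge vectors: Loc-2→Loc-3 = (-574, -968, -316), Loc-2→Loc-4 = (-6, -649, -217).
Normal n = (Loc-2→Loc-3) × (Loc-2→Loc-4) = (4972, -122662, 366718).
So ∂z/∂x = −n_x/n_z = −0.013558 and ∂z/∂y = −n_y/n_z = 0.334486.
Intercept c from Loc-2: 482 + 20.23 − 381.98 = 120.25.
At (1209, 494): z_contact = −16.39 + 165.24 + 120.25 = 269.09 m.
Depth below ground = 362.1 − 269.09 = 93.0 m.

93.0 m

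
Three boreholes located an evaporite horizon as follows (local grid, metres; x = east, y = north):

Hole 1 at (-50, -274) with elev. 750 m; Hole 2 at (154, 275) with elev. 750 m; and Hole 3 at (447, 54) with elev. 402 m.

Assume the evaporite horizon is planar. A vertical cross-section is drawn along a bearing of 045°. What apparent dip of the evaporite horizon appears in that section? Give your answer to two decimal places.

Two edge vectors: Hole 1→Hole 2 = (204, 549, 0), Hole 1→Hole 3 = (497, 328, -348).
Normal n = (Hole 1→Hole 2) × (Hole 1→Hole 3) = (-191052, 70992, -205941).
So ∂z/∂x = −n_x/n_z = −0.92770 and ∂z/∂y = −n_y/n_z = 0.34472.
Unit vector along 045° is (sin 45°, cos 45°) = (0.7071, 0.7071).
Slope in that direction = a·(0.7071) + b·(0.7071) = −0.41223.
Apparent dip = arctan|0.41223| = 22.40° (true dip is 44.7°, so apparent ≤ true as expected).

22.40°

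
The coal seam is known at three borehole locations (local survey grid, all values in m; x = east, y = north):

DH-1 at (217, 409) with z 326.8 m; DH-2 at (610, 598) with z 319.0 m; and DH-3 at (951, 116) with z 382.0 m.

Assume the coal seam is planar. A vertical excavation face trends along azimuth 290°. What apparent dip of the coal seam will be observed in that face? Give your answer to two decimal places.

Let the plane be z = a·x + b·y + c.
DH-2−DH-1: 393a + 189b = −7.8;  DH-3−DH-1: 734a − 293b = 55.2.
Solving gives a = 0.03209, b = −0.10800.
Unit vector along 290° is (sin 290°, cos 290°) = (-0.9397, 0.3420).
Slope in that direction = a·(-0.9397) + b·(0.3420) = −0.06710.
Apparent dip = arctan|0.06710| = 3.84° (true dip is 6.4°, so apparent ≤ true as expected).

3.84°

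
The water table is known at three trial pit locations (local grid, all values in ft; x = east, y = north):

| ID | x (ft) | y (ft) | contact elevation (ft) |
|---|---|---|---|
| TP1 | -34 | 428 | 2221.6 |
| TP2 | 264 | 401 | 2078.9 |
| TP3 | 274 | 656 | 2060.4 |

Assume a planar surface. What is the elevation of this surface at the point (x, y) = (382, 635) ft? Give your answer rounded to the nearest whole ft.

Two edge vectors: TP1→TP2 = (298, -27, -142.7), TP1→TP3 = (308, 228, -161.2).
Normal n = (TP1→TP2) × (TP1→TP3) = (36888, 4086, 76260).
So ∂z/∂x = −n_x/n_z = −0.48371 and ∂z/∂y = −n_y/n_z = −0.05358.
Intercept c from TP1: 2221.6 − 16.45 + 22.93 = 2228.09.
At (382, 635): z = −184.8 − 34.0 + 2228.09 = 2009.3 ft.

2009 ft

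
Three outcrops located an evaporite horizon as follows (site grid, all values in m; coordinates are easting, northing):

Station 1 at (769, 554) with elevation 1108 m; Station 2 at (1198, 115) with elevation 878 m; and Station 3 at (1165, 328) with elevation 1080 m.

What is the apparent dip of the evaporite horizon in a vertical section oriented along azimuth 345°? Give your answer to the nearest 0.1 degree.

Let the plane be z = a·easting + b·northing + c.
Station 2−Station 1: 429a − 439b = −230;  Station 3−Station 1: 396a − 226b = −28.
Solving gives a = 0.51617, b = 1.02833.
Unit vector along 345° is (sin 345°, cos 345°) = (-0.2588, 0.9659).
Slope in that direction = a·(-0.2588) + b·(0.9659) = 0.85969.
Apparent dip = arctan|0.85969| = 40.7° (true dip is 49.0°, so apparent ≤ true as expected).

40.7°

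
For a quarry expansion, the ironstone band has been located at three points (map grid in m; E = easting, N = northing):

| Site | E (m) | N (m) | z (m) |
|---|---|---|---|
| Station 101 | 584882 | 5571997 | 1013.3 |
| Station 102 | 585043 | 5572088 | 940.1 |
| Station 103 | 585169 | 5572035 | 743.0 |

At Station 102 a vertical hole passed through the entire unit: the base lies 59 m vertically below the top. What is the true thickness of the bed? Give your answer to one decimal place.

31.7 m

Two edge vectors: Station 101→Station 102 = (161, 91, -73.2), Station 101→Station 103 = (287, 38, -270.3).
Normal n = (Station 101→Station 102) × (Station 101→Station 103) = (-21815.7, 22509.9, -19999).
So ∂z/∂E = −n_x/n_z = −1.09084 and ∂z/∂N = −n_y/n_z = 1.12555.
|∇z| = √(a²+b²) = 1.56742, so dip δ = arctan(1.56742) = 57.46°.
True thickness = vertical thickness × cos δ = 59 × cos 57.46° = 31.7 m.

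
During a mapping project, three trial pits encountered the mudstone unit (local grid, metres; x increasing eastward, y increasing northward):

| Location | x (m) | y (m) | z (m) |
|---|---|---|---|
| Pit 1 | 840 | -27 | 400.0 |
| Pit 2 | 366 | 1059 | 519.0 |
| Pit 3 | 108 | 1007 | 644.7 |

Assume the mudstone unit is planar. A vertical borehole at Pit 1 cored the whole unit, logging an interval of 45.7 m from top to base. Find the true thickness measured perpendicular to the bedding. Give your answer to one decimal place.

Let the plane be z = a·x + b·y + c.
Pit 2−Pit 1: −474a + 1086b = 119;  Pit 3−Pit 1: −732a + 1034b = 244.7.
Solving gives a = −0.46811, b = −0.09474.
|∇z| = √(a²+b²) = 0.47761, so dip δ = arctan(0.47761) = 25.53°.
True thickness = vertical thickness × cos δ = 45.7 × cos 25.53° = 41.2 m.

41.2 m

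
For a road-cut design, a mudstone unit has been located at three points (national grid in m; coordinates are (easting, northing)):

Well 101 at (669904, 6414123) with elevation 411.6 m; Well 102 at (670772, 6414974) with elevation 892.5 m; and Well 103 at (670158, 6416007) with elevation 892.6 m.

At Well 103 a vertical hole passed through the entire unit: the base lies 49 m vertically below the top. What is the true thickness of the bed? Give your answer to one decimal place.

45.4 m

Two edge vectors: Well 101→Well 102 = (868, 851, 480.9), Well 101→Well 103 = (254, 1884, 481).
Normal n = (Well 101→Well 102) × (Well 101→Well 103) = (-496684.6, -295359.4, 1419158).
So ∂z/∂E = −n_x/n_z = 0.34999 and ∂z/∂N = −n_y/n_z = 0.20812.
|∇z| = √(a²+b²) = 0.40719, so dip δ = arctan(0.40719) = 22.16°.
True thickness = vertical thickness × cos δ = 49 × cos 22.16° = 45.4 m.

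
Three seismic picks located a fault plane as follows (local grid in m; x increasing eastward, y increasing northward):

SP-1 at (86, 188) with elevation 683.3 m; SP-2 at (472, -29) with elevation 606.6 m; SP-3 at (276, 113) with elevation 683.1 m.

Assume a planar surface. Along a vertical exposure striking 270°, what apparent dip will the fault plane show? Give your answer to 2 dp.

Let the plane be z = a·x + b·y + c.
SP-2−SP-1: 386a − 217b = −76.7;  SP-3−SP-1: 190a − 75b = −0.2.
Solving gives a = 0.46491, b = 1.18044.
Unit vector along 270° is (sin 270°, cos 270°) = (-1.0000, -0.0000).
Slope in that direction = a·(-1.0000) + b·(-0.0000) = −0.46491.
Apparent dip = arctan|0.46491| = 24.93° (true dip is 51.8°, so apparent ≤ true as expected).

24.93°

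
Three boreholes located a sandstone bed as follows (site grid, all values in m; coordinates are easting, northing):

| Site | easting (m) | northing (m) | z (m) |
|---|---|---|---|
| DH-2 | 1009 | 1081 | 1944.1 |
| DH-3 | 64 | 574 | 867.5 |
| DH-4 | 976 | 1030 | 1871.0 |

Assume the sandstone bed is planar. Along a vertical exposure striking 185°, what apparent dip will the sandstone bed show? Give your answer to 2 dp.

Two edge vectors: DH-2→DH-3 = (-945, -507, -1076.6), DH-2→DH-4 = (-33, -51, -73.1).
Normal n = (DH-2→DH-3) × (DH-2→DH-4) = (-17844.9, -33551.7, 31464).
So ∂z/∂easting = −n_x/n_z = 0.56715 and ∂z/∂northing = −n_y/n_z = 1.06635.
Unit vector along 185° is (sin 185°, cos 185°) = (-0.0872, -0.9962).
Slope in that direction = a·(-0.0872) + b·(-0.9962) = −1.11172.
Apparent dip = arctan|1.11172| = 48.03° (true dip is 50.4°, so apparent ≤ true as expected).

48.03°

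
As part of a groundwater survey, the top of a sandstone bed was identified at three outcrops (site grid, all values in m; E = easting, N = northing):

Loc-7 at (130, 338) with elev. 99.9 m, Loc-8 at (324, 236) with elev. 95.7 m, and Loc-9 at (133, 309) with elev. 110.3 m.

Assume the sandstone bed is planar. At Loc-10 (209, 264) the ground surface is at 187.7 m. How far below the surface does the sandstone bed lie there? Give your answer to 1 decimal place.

77.1 m

Let the plane be z = a·E + b·N + c.
Loc-8−Loc-7: 194a − 102b = −4.2;  Loc-9−Loc-7: 3a − 29b = 10.4.
Solving gives a = −0.22229, b = −0.38162.
Then c = 99.9 − a·130 − b·338 = 257.78.
At (209, 264): z_contact = −46.46 − 100.75 + 257.78 = 110.58 m.
Depth below ground = 187.7 − 110.58 = 77.1 m.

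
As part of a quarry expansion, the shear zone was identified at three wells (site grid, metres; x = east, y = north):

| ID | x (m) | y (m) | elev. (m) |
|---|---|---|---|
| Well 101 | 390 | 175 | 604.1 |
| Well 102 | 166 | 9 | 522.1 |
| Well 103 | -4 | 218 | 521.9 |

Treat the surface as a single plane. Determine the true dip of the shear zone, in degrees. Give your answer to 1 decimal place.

16.4°

Let the plane be z = a·x + b·y + c.
Well 102−Well 101: −224a − 166b = −82;  Well 103−Well 101: −394a + 43b = −82.2.
Solving gives a = 0.22884, b = 0.18518.
Gradient magnitude |∇z| = √(a² + b²) = √(0.05237 + 0.03429) = 0.29438.
True dip = arctan(0.29438) = 16.4°, dipping toward SW (azimuth ≈ 231°).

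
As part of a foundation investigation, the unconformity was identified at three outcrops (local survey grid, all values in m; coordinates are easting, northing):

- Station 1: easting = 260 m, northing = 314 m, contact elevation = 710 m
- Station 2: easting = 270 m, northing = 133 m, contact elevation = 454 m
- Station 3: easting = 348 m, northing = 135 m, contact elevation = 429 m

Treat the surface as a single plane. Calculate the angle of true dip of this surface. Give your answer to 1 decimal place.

55.2°

Two edge vectors: Station 1→Station 2 = (10, -181, -256), Station 1→Station 3 = (88, -179, -281).
Normal n = (Station 1→Station 2) × (Station 1→Station 3) = (5037, -19718, 14138).
So ∂z/∂easting = −n_x/n_z = −0.35627 and ∂z/∂northing = −n_y/n_z = 1.39468.
Gradient magnitude |∇z| = √(a² + b²) = √(0.12693 + 1.94514) = 1.43947.
True dip = arctan(1.43947) = 55.2°, dipping toward SSE (azimuth ≈ 166°).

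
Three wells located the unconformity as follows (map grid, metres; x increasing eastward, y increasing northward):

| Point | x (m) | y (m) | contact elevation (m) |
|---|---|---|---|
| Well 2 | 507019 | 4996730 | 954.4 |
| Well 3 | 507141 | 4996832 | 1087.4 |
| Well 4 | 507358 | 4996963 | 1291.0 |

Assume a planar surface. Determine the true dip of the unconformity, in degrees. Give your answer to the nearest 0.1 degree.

Two edge vectors: Well 2→Well 3 = (122, 102, 133), Well 2→Well 4 = (339, 233, 336.6).
Normal n = (Well 2→Well 3) × (Well 2→Well 4) = (3344.2, 4021.8, -6152).
So ∂z/∂x = −n_x/n_z = 0.54360 and ∂z/∂y = −n_y/n_z = 0.65374.
Gradient magnitude |∇z| = √(a² + b²) = √(0.29550 + 0.42737) = 0.85022.
True dip = arctan(0.85022) = 40.4°, dipping toward SW (azimuth ≈ 220°).

40.4°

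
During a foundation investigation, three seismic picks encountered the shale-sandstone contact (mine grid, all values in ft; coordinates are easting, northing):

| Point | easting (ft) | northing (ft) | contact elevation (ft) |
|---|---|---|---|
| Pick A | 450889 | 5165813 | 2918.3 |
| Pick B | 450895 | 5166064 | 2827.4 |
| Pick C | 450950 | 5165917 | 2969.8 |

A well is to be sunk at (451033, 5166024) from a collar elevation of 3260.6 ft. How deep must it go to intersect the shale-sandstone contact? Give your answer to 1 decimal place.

207.0 ft

Let the plane be z = a·easting + b·northing + c.
Pick B−Pick A: 6a + 251b = −90.9;  Pick C−Pick A: 61a + 104b = 51.5.
Solving gives a = 1.523803364, b = −0.398576973.
Then c = 2918.3 − a·450889 − b·5165813 = 1374826.23.
At (451033, 5166024): z_contact = 687285.60 − 2059058.21 + 1374826.23 = 3053.63 ft.
Depth below ground = 3260.6 − 3053.63 = 207.0 ft.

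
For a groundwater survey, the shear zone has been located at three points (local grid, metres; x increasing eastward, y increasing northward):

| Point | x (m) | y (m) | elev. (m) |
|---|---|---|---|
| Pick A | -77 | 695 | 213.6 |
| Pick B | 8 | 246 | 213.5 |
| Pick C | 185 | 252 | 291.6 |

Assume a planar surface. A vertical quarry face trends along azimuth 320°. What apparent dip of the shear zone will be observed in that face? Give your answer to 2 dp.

Let the plane be z = a·x + b·y + c.
Pick B−Pick A: 85a − 449b = −0.1;  Pick C−Pick A: 262a − 443b = 78.
Solving gives a = 0.43842, b = 0.08322.
Unit vector along 320° is (sin 320°, cos 320°) = (-0.6428, 0.7660).
Slope in that direction = a·(-0.6428) + b·(0.7660) = −0.21806.
Apparent dip = arctan|0.21806| = 12.30° (true dip is 24.0°, so apparent ≤ true as expected).

12.30°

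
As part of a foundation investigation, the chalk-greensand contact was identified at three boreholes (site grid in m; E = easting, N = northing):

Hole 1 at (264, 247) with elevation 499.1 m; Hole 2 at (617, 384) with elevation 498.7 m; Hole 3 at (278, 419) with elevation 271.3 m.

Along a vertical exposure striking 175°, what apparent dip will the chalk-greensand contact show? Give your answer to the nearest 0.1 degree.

Let the plane be z = a·E + b·N + c.
Hole 2−Hole 1: 353a + 137b = −0.4;  Hole 3−Hole 1: 14a + 172b = −227.8.
Solving gives a = 0.52961, b = −1.36753.
Unit vector along 175° is (sin 175°, cos 175°) = (0.0872, -0.9962).
Slope in that direction = a·(0.0872) + b·(-0.9962) = 1.40848.
Apparent dip = arctan|1.40848| = 54.6° (true dip is 55.7°, so apparent ≤ true as expected).

54.6°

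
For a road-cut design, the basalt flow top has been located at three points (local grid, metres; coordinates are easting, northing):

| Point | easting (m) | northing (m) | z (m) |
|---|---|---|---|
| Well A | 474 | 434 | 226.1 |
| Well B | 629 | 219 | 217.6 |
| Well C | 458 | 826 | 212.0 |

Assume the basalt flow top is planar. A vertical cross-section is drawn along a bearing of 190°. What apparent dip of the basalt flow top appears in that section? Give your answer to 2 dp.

Two edge vectors: Well A→Well B = (155, -215, -8.5), Well A→Well C = (-16, 392, -14.1).
Normal n = (Well A→Well B) × (Well A→Well C) = (6363.5, 2321.5, 57320).
So ∂z/∂easting = −n_x/n_z = −0.11102 and ∂z/∂northing = −n_y/n_z = −0.04050.
Unit vector along 190° is (sin 190°, cos 190°) = (-0.1736, -0.9848).
Slope in that direction = a·(-0.1736) + b·(-0.9848) = 0.05916.
Apparent dip = arctan|0.05916| = 3.39° (true dip is 6.7°, so apparent ≤ true as expected).

3.39°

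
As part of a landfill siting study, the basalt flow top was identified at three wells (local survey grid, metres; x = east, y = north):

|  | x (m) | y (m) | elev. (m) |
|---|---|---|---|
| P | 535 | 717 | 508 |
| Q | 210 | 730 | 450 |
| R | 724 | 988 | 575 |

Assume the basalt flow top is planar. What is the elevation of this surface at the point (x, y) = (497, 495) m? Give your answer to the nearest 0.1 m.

474.5 m

Let the plane be z = a·x + b·y + c.
Q−P: −325a + 13b = −58;  R−P: 189a + 271b = 67.
Solving gives a = 0.18324, b = 0.11944.
Then c = 508 − a·535 − b·717 = 324.33.
At (497, 495): z = 91.1 + 59.1 + 324.33 = 474.5 m.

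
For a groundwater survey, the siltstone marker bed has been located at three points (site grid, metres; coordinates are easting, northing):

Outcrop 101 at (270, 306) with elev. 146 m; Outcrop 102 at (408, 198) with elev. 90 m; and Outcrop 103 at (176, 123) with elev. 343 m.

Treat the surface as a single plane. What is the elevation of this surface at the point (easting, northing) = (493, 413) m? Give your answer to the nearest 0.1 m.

-118.8 m

Two edge vectors: Outcrop 101→Outcrop 102 = (138, -108, -56), Outcrop 101→Outcrop 103 = (-94, -183, 197).
Normal n = (Outcrop 101→Outcrop 102) × (Outcrop 101→Outcrop 103) = (-31524, -21922, -35406).
So ∂z/∂easting = −n_x/n_z = −0.89036 and ∂z/∂northing = −n_y/n_z = −0.61916.
Intercept c from Outcrop 101: 146 + 240.40 + 189.46 = 575.86.
At (493, 413): z = −438.9 − 255.7 + 575.86 = -118.8 m.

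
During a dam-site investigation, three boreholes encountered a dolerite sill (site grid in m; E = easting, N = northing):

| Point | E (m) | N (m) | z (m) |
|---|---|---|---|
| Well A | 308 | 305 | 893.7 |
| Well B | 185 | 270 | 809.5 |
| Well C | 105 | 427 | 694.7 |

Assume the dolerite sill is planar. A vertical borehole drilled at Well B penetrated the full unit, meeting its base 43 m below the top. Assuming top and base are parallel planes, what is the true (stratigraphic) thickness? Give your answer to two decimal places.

Let the plane be z = a·E + b·N + c.
Well B−Well A: −123a − 35b = −84.2;  Well C−Well A: −203a + 122b = −199.
Solving gives a = 0.77958, b = −0.33397.
|∇z| = √(a²+b²) = 0.84811, so dip δ = arctan(0.84811) = 40.30°.
True thickness = vertical thickness × cos δ = 43 × cos 40.30° = 32.79 m.

32.79 m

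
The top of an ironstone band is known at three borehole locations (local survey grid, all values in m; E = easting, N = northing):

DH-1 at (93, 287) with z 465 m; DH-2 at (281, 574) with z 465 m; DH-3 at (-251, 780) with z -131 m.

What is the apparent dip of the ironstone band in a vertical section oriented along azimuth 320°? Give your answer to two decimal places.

45.65°

Two edge vectors: DH-1→DH-2 = (188, 287, 0), DH-1→DH-3 = (-344, 493, -596).
Normal n = (DH-1→DH-2) × (DH-1→DH-3) = (-171052, 112048, 191412).
So ∂z/∂E = −n_x/n_z = 0.89363 and ∂z/∂N = −n_y/n_z = −0.58538.
Unit vector along 320° is (sin 320°, cos 320°) = (-0.6428, 0.7660).
Slope in that direction = a·(-0.6428) + b·(0.7660) = −1.02284.
Apparent dip = arctan|1.02284| = 45.65° (true dip is 46.9°, so apparent ≤ true as expected).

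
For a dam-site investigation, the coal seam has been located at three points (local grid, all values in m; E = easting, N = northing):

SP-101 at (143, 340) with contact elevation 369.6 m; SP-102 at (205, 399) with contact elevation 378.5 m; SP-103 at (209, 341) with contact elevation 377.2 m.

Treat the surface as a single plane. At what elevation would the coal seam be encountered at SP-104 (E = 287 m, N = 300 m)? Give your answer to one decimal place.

384.9 m

Two edge vectors: SP-101→SP-102 = (62, 59, 8.9), SP-101→SP-103 = (66, 1, 7.6).
Normal n = (SP-101→SP-102) × (SP-101→SP-103) = (439.5, 116.2, -3832).
So ∂z/∂E = −n_x/n_z = 0.11469 and ∂z/∂N = −n_y/n_z = 0.03032.
Intercept c from SP-101: 369.6 − 16.40 − 10.31 = 342.89.
At (287, 300): z = 32.9 + 9.1 + 342.89 = 384.9 m.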